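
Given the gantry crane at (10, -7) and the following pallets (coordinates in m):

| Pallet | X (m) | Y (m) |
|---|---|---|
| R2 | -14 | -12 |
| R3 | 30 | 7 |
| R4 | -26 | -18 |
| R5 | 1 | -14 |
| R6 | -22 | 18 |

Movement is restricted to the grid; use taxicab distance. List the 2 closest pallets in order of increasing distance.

Distances from (10, -7):
R2: |-24| + |-5| = 24 + 5 = 29 m
R3: |20| + |14| = 20 + 14 = 34 m
R4: |-36| + |-11| = 36 + 11 = 47 m
R5: |-9| + |-7| = 9 + 7 = 16 m
R6: |-32| + |25| = 32 + 25 = 57 m
Sorted: R5 (16 m) < R2 (29 m) < R3 (34 m) < R4 (47 m) < …

R5, R2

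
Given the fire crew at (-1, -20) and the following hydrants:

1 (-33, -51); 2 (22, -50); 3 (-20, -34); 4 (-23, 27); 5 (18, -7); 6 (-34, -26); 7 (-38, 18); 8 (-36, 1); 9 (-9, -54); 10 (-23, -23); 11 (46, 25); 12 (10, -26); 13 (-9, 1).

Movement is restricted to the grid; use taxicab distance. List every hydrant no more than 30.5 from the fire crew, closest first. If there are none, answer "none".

Distances from (-1, -20):
1: |-32| + |-31| = 32 + 31 = 63
2: |23| + |-30| = 23 + 30 = 53
3: |-19| + |-14| = 19 + 14 = 33
4: |-22| + |47| = 22 + 47 = 69
5: |19| + |13| = 19 + 13 = 32
6: |-33| + |-6| = 33 + 6 = 39
7: |-37| + |38| = 37 + 38 = 75
8: |-35| + |21| = 35 + 21 = 56
9: |-8| + |-34| = 8 + 34 = 42
10: |-22| + |-3| = 22 + 3 = 25
11: |47| + |45| = 47 + 45 = 92
12: |11| + |-6| = 11 + 6 = 17
13: |-8| + |21| = 8 + 21 = 29
Threshold 30.5: 12 (17), 10 (25), 13 (29) are within range.

12, 10, 13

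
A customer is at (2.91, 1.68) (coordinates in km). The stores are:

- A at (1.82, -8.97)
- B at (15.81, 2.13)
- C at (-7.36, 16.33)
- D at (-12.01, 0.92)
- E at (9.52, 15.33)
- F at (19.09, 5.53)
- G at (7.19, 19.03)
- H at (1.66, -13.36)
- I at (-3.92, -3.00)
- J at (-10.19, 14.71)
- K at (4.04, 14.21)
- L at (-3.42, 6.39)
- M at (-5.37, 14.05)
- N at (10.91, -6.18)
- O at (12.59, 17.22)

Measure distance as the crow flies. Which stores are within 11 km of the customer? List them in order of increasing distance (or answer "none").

L, I, A

Distances from (2.91, 1.68):
A: √((-1.09)² + (-10.65)²) = √(1.1881 + 113.4225) = 10.71 km
B: √((12.90)² + (0.45)²) = √(166.4100 + 0.2025) = 12.91 km
C: √((-10.27)² + (14.65)²) = √(105.4729 + 214.6225) = 17.89 km
D: √((-14.92)² + (-0.76)²) = √(222.6064 + 0.5776) = 14.94 km
E: √((6.61)² + (13.65)²) = √(43.6921 + 186.3225) = 15.17 km
F: √((16.18)² + (3.85)²) = √(261.7924 + 14.8225) = 16.63 km
G: √((4.28)² + (17.35)²) = √(18.3184 + 301.0225) = 17.87 km
H: √((-1.25)² + (-15.04)²) = √(1.5625 + 226.2016) = 15.09 km
I: √((-6.83)² + (-4.68)²) = √(46.6489 + 21.9024) = 8.28 km
J: √((-13.10)² + (13.03)²) = √(171.6100 + 169.7809) = 18.48 km
K: √((1.13)² + (12.53)²) = √(1.2769 + 157.0009) = 12.58 km
L: √((-6.33)² + (4.71)²) = √(40.0689 + 22.1841) = 7.89 km
M: √((-8.28)² + (12.37)²) = √(68.5584 + 153.0169) = 14.89 km
N: √((8.00)² + (-7.86)²) = √(64.0000 + 61.7796) = 11.22 km
O: √((9.68)² + (15.54)²) = √(93.7024 + 241.4916) = 18.31 km
Threshold 11 km: L (7.89 km), I (8.28 km), A (10.71 km) are within range.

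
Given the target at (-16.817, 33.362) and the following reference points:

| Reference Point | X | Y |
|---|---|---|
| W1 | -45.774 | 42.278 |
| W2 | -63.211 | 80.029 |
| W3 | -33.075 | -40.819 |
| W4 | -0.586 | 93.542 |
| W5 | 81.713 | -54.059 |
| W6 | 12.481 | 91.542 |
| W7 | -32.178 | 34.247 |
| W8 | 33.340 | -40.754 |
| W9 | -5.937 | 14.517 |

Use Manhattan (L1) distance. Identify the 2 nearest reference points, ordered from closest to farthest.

Distances from (-16.817, 33.362):
W1: |-28.957| + |8.916| = 28.957 + 8.916 = 37.873
W2: |-46.394| + |46.667| = 46.394 + 46.667 = 93.061
W3: |-16.258| + |-74.181| = 16.258 + 74.181 = 90.439
W4: |16.231| + |60.180| = 16.231 + 60.180 = 76.411
W5: |98.530| + |-87.421| = 98.530 + 87.421 = 185.951
W6: |29.298| + |58.180| = 29.298 + 58.180 = 87.478
W7: |-15.361| + |0.885| = 15.361 + 0.885 = 16.246
W8: |50.157| + |-74.116| = 50.157 + 74.116 = 124.273
W9: |10.880| + |-18.845| = 10.880 + 18.845 = 29.725
Sorted: W7 (16.246) < W9 (29.725) < W1 (37.873) < W4 (76.411) < …

W7, W9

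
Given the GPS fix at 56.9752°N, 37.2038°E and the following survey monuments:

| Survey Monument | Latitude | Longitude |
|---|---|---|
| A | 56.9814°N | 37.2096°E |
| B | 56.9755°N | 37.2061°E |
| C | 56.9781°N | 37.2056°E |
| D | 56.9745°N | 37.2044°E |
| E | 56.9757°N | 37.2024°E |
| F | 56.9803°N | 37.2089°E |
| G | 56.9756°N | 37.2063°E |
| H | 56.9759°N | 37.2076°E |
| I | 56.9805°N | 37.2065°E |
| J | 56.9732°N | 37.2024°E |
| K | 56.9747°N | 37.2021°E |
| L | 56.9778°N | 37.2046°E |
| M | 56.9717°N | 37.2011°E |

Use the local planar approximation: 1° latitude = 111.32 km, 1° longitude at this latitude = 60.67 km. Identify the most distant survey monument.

Distances from 56.9752°N, 37.2038°E:
A: √((0.0062·111.32)² + (0.0058·60.67)²) = √(0.476354 + 0.123824) = 0.7747 km
B: √((0.0003·111.32)² + (0.0023·60.67)²) = √(0.001115 + 0.019472) = 0.1435 km
C: √((0.0029·111.32)² + (0.0018·60.67)²) = √(0.104218 + 0.011926) = 0.3408 km
D: √((-0.0007·111.32)² + (0.0006·60.67)²) = √(0.006072 + 0.001325) = 0.0860 km
E: √((0.0005·111.32)² + (-0.0014·60.67)²) = √(0.003098 + 0.007214) = 0.1016 km
F: √((0.0051·111.32)² + (0.0051·60.67)²) = √(0.322320 + 0.095739) = 0.6466 km
G: √((0.0004·111.32)² + (0.0025·60.67)²) = √(0.001983 + 0.023005) = 0.1581 km
H: √((0.0007·111.32)² + (0.0038·60.67)²) = √(0.006072 + 0.053151) = 0.2434 km
I: √((0.0053·111.32)² + (0.0027·60.67)²) = √(0.348095 + 0.026833) = 0.6123 km
J: √((-0.0020·111.32)² + (-0.0014·60.67)²) = √(0.049569 + 0.007214) = 0.2383 km
K: √((-0.0005·111.32)² + (-0.0017·60.67)²) = √(0.003098 + 0.010638) = 0.1172 km
L: √((0.0026·111.32)² + (0.0008·60.67)²) = √(0.083771 + 0.002356) = 0.2935 km
M: √((-0.0035·111.32)² + (-0.0027·60.67)²) = √(0.151804 + 0.026833) = 0.4227 km
Maximum: A at 0.7747 km.

A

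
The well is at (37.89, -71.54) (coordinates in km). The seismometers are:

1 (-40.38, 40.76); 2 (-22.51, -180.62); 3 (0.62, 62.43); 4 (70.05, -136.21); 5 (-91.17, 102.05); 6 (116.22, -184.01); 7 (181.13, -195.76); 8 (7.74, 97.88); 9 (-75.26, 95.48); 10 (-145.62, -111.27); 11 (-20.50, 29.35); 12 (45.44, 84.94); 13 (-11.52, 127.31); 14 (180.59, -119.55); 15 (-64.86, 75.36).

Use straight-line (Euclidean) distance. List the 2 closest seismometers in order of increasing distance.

Distances from (37.89, -71.54):
1: √((-78.27)² + (112.30)²) = √(6126.1929 + 12611.2900) = 136.88 km
2: √((-60.40)² + (-109.08)²) = √(3648.1600 + 11898.4464) = 124.69 km
3: √((-37.27)² + (133.97)²) = √(1389.0529 + 17947.9609) = 139.06 km
4: √((32.16)² + (-64.67)²) = √(1034.2656 + 4182.2089) = 72.23 km
5: √((-129.06)² + (173.59)²) = √(16656.4836 + 30133.4881) = 216.31 km
6: √((78.33)² + (-112.47)²) = √(6135.5889 + 12649.5009) = 137.06 km
7: √((143.24)² + (-124.22)²) = √(20517.6976 + 15430.6084) = 189.60 km
8: √((-30.15)² + (169.42)²) = √(909.0225 + 28703.1364) = 172.08 km
9: √((-113.15)² + (167.02)²) = √(12802.9225 + 27895.6804) = 201.74 km
10: √((-183.51)² + (-39.73)²) = √(33675.9201 + 1578.4729) = 187.76 km
11: √((-58.39)² + (100.89)²) = √(3409.3921 + 10178.7921) = 116.57 km
12: √((7.55)² + (156.48)²) = √(57.0025 + 24485.9904) = 156.66 km
13: √((-49.41)² + (198.85)²) = √(2441.3481 + 39541.3225) = 204.90 km
14: √((142.70)² + (-48.01)²) = √(20363.2900 + 2304.9601) = 150.56 km
15: √((-102.75)² + (146.90)²) = √(10557.5625 + 21579.6100) = 179.27 km
Sorted: 4 (72.23 km) < 11 (116.57 km) < 2 (124.69 km) < 1 (136.88 km) < …

4, 11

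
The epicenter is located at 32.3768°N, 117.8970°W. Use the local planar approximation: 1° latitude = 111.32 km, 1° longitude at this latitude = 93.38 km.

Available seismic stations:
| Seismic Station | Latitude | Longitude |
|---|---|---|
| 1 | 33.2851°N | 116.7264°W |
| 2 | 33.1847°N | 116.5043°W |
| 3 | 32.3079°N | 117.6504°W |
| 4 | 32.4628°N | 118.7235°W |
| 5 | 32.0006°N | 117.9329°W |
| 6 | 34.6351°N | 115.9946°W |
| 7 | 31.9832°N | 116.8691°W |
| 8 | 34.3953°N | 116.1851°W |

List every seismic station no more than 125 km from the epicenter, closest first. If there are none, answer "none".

3, 5, 4, 7

Distances from 32.3768°N, 117.8970°W:
1: √((0.9083·111.32)² + (1.1706·93.38)²) = √(10223.627646 + 11948.813394) = 148.9041 km
2: √((0.8079·111.32)² + (1.3927·93.38)²) = √(8088.381210 + 16913.087293) = 158.1185 km
3: √((-0.0689·111.32)² + (0.2466·93.38)²) = √(58.828102 + 530.266125) = 24.2713 km
4: √((0.0860·111.32)² + (-0.8265·93.38)²) = √(91.652285 + 5956.531667) = 77.7701 km
5: √((-0.3762·111.32)² + (-0.0359·93.38)²) = √(1753.815798 + 11.238197) = 42.0125 km
6: √((2.2583·111.32)² + (1.9024·93.38)²) = √(63198.921113 + 31558.141109) = 307.8264 km
7: √((-0.3936·111.32)² + (1.0279·93.38)²) = √(1919.802597 + 9213.178200) = 105.5129 km
8: √((2.0185·111.32)² + (1.7119·93.38)²) = √(50489.829348 + 25554.331426) = 275.7611 km
Threshold 125 km: 3 (24.2713 km), 5 (42.0125 km), 4 (77.7701 km), 7 (105.5129 km) are within range.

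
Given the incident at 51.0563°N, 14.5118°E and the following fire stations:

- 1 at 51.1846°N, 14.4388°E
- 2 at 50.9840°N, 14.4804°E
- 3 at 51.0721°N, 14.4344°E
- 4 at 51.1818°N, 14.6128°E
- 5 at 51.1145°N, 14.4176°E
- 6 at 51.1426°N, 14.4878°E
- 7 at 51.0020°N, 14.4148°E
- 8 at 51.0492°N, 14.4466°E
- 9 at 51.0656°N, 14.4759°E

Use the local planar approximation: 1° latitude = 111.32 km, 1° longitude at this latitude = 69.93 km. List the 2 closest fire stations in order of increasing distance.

Distances from 51.0563°N, 14.5118°E:
1: 15.1673 km
2: 8.3426 km
3: 5.6912 km
4: 15.6545 km
5: 9.2395 km
6: 9.7524 km
7: 9.0857 km
8: 4.6274 km
9: 2.7156 km
Sorted: 9 (2.7156 km) < 8 (4.6274 km) < 3 (5.6912 km) < 2 (8.3426 km) < …

9, 8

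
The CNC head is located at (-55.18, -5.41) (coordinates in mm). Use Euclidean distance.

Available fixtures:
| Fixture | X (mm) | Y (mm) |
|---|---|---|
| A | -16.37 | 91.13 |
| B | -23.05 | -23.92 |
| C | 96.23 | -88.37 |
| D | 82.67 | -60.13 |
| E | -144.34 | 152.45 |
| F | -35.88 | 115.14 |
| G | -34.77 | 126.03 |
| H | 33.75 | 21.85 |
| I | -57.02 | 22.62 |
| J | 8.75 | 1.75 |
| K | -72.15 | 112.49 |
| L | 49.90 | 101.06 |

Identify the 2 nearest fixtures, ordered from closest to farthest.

Distances from (-55.18, -5.41):
A: 104.05 mm
B: 37.08 mm
C: 172.65 mm
D: 148.31 mm
E: 181.30 mm
F: 122.09 mm
G: 133.02 mm
H: 93.01 mm
I: 28.09 mm
J: 64.33 mm
K: 119.12 mm
L: 149.59 mm
Sorted: I (28.09 mm) < B (37.08 mm) < J (64.33 mm) < H (93.01 mm) < …

I, B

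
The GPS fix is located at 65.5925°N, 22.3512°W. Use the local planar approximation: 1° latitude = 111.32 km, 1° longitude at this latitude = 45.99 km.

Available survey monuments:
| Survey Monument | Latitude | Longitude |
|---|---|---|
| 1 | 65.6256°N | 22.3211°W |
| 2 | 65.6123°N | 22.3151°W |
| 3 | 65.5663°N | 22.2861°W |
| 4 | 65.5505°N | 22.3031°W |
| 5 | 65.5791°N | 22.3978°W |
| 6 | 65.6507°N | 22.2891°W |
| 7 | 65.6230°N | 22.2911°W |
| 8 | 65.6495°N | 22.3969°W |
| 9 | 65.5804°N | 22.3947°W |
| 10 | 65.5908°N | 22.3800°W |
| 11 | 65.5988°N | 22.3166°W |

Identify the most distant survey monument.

Distances from 65.5925°N, 22.3512°W:
1: 3.9361 km
2: 2.7595 km
3: 4.1797 km
4: 5.1724 km
5: 2.6112 km
6: 7.0804 km
7: 4.3781 km
8: 6.6843 km
9: 2.4118 km
10: 1.3380 km
11: 1.7389 km
Maximum: 6 at 7.0804 km.

6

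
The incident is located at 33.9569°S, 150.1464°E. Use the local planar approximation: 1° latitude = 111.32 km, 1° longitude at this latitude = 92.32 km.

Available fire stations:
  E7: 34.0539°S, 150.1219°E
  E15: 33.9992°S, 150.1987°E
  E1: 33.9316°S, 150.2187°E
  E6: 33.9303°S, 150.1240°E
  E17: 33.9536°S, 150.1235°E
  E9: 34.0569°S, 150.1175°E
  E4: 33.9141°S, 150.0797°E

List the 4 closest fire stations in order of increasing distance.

E17, E6, E15, E1

Distances from 33.9569°S, 150.1464°E:
E7: 11.0324 km
E15: 6.7443 km
E1: 7.2446 km
E6: 3.6117 km
E17: 2.1458 km
E9: 11.4473 km
E4: 7.7858 km
Sorted: E17 (2.1458 km) < E6 (3.6117 km) < E15 (6.7443 km) < E1 (7.2446 km) < E4 (7.7858 km) < E7 (11.0324 km) < …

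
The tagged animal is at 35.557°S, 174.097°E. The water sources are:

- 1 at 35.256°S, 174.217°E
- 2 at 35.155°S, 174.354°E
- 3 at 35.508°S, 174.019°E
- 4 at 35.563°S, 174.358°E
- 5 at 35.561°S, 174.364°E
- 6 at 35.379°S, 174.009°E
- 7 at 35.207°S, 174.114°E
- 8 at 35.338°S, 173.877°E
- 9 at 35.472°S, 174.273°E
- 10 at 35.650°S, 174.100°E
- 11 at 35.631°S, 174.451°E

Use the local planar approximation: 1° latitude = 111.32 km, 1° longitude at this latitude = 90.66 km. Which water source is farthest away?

2

Distances from 35.557°S, 174.097°E:
1: √((0.301·111.32)² + (0.120·90.66)²) = √(1122.74049 + 118.35699) = 35.229 km
2: √((0.402·111.32)² + (0.257·90.66)²) = √(2002.61978 + 542.87229) = 50.453 km
3: √((0.049·111.32)² + (-0.078·90.66)²) = √(29.75353 + 50.00583) = 8.931 km
4: √((-0.006·111.32)² + (0.261·90.66)²) = √(0.44612 + 559.90255) = 23.672 km
5: √((-0.004·111.32)² + (0.267·90.66)²) = √(0.19827 + 585.94109) = 24.210 km
6: √((0.178·111.32)² + (-0.088·90.66)²) = √(392.63264 + 63.64976) = 21.361 km
7: √((0.350·111.32)² + (0.017·90.66)²) = √(1518.03744 + 2.37536) = 38.992 km
8: √((0.219·111.32)² + (-0.220·90.66)²) = √(594.33954 + 397.81100) = 31.498 km
9: √((0.085·111.32)² + (0.176·90.66)²) = √(89.53323 + 254.59904) = 18.551 km
10: √((-0.093·111.32)² + (0.003·90.66)²) = √(107.17964 + 0.07397) = 10.356 km
11: √((-0.074·111.32)² + (0.354·90.66)²) = √(67.85937 + 1030.00173) = 33.134 km
Maximum: 2 at 50.453 km.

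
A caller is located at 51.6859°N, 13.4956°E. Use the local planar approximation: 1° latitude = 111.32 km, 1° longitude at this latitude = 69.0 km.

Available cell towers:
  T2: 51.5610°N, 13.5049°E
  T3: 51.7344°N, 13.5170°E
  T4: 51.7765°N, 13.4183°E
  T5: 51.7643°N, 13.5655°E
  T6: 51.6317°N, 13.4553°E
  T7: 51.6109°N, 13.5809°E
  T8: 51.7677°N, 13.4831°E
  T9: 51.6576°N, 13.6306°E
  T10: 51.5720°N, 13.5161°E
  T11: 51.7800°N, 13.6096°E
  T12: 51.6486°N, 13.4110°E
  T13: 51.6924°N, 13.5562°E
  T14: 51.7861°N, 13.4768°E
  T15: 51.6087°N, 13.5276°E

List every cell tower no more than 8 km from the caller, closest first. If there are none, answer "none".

Distances from 51.6859°N, 13.4956°E:
T2: 13.9187 km
T3: 5.5973 km
T4: 11.4091 km
T5: 9.9715 km
T6: 6.6435 km
T7: 10.2151 km
T8: 9.1467 km
T9: 9.8333 km
T10: 12.7580 km
T11: 13.0998 km
T12: 7.1635 km
T13: 4.2435 km
T14: 11.2294 km
T15: 8.8730 km
Threshold 8 km: T13 (4.2435 km), T3 (5.5973 km), T6 (6.6435 km), T12 (7.1635 km) are within range.

T13, T3, T6, T12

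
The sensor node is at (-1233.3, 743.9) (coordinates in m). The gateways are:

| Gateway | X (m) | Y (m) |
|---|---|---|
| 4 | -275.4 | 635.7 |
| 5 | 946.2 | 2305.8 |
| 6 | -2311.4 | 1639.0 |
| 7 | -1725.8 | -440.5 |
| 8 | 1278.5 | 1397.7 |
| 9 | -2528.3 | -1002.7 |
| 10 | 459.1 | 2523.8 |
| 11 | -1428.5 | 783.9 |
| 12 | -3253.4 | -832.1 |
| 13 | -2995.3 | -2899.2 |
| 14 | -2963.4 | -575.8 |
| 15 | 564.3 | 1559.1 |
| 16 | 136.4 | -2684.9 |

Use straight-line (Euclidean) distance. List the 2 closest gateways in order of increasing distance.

Distances from (-1233.3, 743.9):
4: √((957.9)² + (-108.2)²) = √(917572.410 + 11707.240) = 964.0 m
5: √((2179.5)² + (1561.9)²) = √(4750220.250 + 2439531.610) = 2681.4 m
6: √((-1078.1)² + (895.1)²) = √(1162299.610 + 801204.010) = 1401.3 m
7: √((-492.5)² + (-1184.4)²) = √(242556.250 + 1402803.360) = 1282.7 m
8: √((2511.8)² + (653.8)²) = √(6309139.240 + 427454.440) = 2595.5 m
9: √((-1295.0)² + (-1746.6)²) = √(1677025.000 + 3050611.560) = 2174.3 m
10: √((1692.4)² + (1779.9)²) = √(2864217.760 + 3168044.010) = 2456.1 m
11: √((-195.2)² + (40.0)²) = √(38103.040 + 1600.000) = 199.3 m
12: √((-2020.1)² + (-1576.0)²) = √(4080804.010 + 2483776.000) = 2562.1 m
13: √((-1762.0)² + (-3643.1)²) = √(3104644.000 + 13272177.610) = 4046.8 m
14: √((-1730.1)² + (-1319.7)²) = √(2993246.010 + 1741608.090) = 2176.0 m
15: √((1797.6)² + (815.2)²) = √(3231365.760 + 664551.040) = 1973.8 m
16: √((1369.7)² + (-3428.8)²) = √(1876078.090 + 11756669.440) = 3692.3 m
Sorted: 11 (199.3 m) < 4 (964.0 m) < 7 (1282.7 m) < 6 (1401.3 m) < …

11, 4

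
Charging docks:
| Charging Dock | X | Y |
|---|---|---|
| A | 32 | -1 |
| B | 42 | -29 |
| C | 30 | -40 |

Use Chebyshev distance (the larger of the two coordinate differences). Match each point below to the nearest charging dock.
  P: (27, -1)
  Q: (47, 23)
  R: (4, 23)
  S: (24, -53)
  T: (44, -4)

P→A; Q→A; R→A; S→C; T→A

P at (27, -1):
  A: 5
  B: 28
  C: 39
  → nearest: A (5)
Q at (47, 23):
  A: 24
  B: 52
  C: 63
  → nearest: A (24)
R at (4, 23):
  A: 28
  B: 52
  C: 63
  → nearest: A (28)
S at (24, -53):
  A: 52
  B: 24
  C: 13
  → nearest: C (13)
T at (44, -4):
  A: 12
  B: 25
  C: 36
  → nearest: A (12)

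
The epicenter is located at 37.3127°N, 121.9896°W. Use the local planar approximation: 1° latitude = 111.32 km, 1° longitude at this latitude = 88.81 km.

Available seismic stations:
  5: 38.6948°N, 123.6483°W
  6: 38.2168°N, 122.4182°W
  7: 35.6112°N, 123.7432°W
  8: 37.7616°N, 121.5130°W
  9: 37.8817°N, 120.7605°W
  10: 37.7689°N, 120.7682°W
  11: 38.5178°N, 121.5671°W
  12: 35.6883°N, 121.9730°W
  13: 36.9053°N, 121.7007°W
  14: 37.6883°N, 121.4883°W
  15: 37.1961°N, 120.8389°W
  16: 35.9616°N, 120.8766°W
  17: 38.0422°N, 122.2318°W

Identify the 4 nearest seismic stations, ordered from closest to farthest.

13, 14, 8, 17

Distances from 37.3127°N, 121.9896°W:
5: 213.0058 km
6: 107.6019 km
7: 245.2154 km
8: 65.4883 km
9: 126.2030 km
10: 119.7720 km
11: 139.3004 km
12: 180.8342 km
13: 52.1064 km
14: 61.0762 km
15: 103.0147 km
16: 179.9776 km
17: 84.0083 km
Sorted: 13 (52.1064 km) < 14 (61.0762 km) < 8 (65.4883 km) < 17 (84.0083 km) < 15 (103.0147 km) < 6 (107.6019 km) < …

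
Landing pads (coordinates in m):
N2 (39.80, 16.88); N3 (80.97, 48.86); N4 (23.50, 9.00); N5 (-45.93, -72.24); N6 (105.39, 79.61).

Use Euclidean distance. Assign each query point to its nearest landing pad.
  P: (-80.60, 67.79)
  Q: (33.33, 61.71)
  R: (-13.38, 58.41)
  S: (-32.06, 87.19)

P at (-80.60, 67.79):
  N2: 130.72 m
  N3: 162.68 m
  N4: 119.55 m
  N5: 144.26 m
  N6: 186.37 m
  → nearest: N4 (119.55 m)
Q at (33.33, 61.71):
  N2: 45.29 m
  N3: 49.34 m
  N4: 53.62 m
  N5: 155.64 m
  N6: 74.25 m
  → nearest: N2 (45.29 m)
R at (-13.38, 58.41):
  N2: 67.47 m
  N3: 94.83 m
  N4: 61.66 m
  N5: 134.64 m
  N6: 120.65 m
  → nearest: N4 (61.66 m)
S at (-32.06, 87.19):
  N2: 100.54 m
  N3: 119.35 m
  N4: 95.92 m
  N5: 160.03 m
  N6: 137.66 m
  → nearest: N4 (95.92 m)

P→N4; Q→N2; R→N4; S→N4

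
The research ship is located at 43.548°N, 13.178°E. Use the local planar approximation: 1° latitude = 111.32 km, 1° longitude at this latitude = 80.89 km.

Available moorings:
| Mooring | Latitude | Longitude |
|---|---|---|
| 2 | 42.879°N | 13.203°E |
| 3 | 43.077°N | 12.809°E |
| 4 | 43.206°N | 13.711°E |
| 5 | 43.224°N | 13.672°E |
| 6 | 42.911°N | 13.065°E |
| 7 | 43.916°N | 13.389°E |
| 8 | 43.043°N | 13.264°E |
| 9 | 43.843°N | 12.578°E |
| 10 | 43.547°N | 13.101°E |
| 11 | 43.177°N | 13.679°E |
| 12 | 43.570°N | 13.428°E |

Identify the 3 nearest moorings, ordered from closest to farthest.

10, 12, 7

Distances from 43.548°N, 13.178°E:
2: 74.501 km
3: 60.333 km
4: 57.518 km
5: 53.830 km
6: 71.498 km
7: 44.379 km
8: 56.645 km
9: 58.600 km
10: 6.230 km
11: 57.862 km
12: 20.370 km
Sorted: 10 (6.230 km) < 12 (20.370 km) < 7 (44.379 km) < 5 (53.830 km) < 8 (56.645 km) < …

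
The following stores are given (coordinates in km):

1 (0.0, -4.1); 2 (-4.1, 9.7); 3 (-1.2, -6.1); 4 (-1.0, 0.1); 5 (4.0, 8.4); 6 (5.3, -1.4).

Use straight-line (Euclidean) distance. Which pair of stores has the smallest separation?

1 and 3

Pairwise distances:
1–2: 14.4 km
1–3: 2.3 km
1–4: 4.3 km
1–5: 13.1 km
1–6: 5.9 km
2–3: 16.1 km
2–4: 10.1 km
2–5: 8.2 km
2–6: 14.5 km
3–4: 6.2 km
3–5: 15.4 km
3–6: 8.0 km
4–5: 9.7 km
4–6: 6.5 km
5–6: 9.9 km
Closest pair: 1–3 at 2.3 km.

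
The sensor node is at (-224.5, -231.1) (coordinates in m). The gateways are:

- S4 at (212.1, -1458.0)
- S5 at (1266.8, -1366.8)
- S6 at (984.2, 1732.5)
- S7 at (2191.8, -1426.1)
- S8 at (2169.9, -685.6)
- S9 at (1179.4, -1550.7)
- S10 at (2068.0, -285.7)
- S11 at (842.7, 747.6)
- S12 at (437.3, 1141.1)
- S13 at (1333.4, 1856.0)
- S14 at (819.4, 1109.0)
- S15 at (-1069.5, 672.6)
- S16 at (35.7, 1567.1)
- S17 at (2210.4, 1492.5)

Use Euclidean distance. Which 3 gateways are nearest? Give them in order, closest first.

S15, S4, S11

Distances from (-224.5, -231.1):
S4: 1302.3 m
S5: 1874.5 m
S6: 2305.8 m
S7: 2695.7 m
S8: 2437.2 m
S9: 1926.7 m
S10: 2293.2 m
S11: 1448.0 m
S12: 1523.5 m
S13: 2604.4 m
S14: 1698.7 m
S15: 1237.2 m
S16: 1816.9 m
S17: 2983.2 m
Sorted: S15 (1237.2 m) < S4 (1302.3 m) < S11 (1448.0 m) < S12 (1523.5 m) < S14 (1698.7 m) < …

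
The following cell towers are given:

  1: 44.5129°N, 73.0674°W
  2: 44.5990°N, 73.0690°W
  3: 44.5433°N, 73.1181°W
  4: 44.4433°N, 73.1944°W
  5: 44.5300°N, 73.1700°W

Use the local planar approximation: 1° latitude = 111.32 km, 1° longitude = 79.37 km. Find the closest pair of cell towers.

3 and 5

Pairwise distances:
1–2: 9.5855 km
1–3: 5.2579 km
1–4: 12.7136 km
1–5: 8.3629 km
2–3: 7.3235 km
2–4: 19.9870 km
2–5: 11.1023 km
3–4: 12.6726 km
3–5: 4.3773 km
4–5: 9.8438 km
Closest pair: 3–5 at 4.3773 km.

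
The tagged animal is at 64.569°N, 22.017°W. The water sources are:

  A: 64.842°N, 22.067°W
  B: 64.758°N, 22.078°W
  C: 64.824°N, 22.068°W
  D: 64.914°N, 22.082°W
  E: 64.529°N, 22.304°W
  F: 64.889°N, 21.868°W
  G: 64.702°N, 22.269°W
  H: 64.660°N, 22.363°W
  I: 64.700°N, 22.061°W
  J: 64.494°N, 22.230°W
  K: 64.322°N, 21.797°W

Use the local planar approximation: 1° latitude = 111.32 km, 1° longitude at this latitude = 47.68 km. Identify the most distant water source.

Distances from 64.569°N, 22.017°W:
A: 30.484 km
B: 21.240 km
C: 28.491 km
D: 38.530 km
E: 14.390 km
F: 36.324 km
G: 19.068 km
H: 19.359 km
I: 14.733 km
J: 13.147 km
K: 29.429 km
Maximum: D at 38.530 km.

D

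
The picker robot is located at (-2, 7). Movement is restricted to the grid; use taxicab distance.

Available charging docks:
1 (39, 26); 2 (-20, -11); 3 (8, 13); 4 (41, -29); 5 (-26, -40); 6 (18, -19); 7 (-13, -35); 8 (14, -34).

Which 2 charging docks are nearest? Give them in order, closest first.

3, 2

Distances from (-2, 7):
1: |41| + |19| = 41 + 19 = 60
2: |-18| + |-18| = 18 + 18 = 36
3: |10| + |6| = 10 + 6 = 16
4: |43| + |-36| = 43 + 36 = 79
5: |-24| + |-47| = 24 + 47 = 71
6: |20| + |-26| = 20 + 26 = 46
7: |-11| + |-42| = 11 + 42 = 53
8: |16| + |-41| = 16 + 41 = 57
Sorted: 3 (16) < 2 (36) < 6 (46) < 7 (53) < …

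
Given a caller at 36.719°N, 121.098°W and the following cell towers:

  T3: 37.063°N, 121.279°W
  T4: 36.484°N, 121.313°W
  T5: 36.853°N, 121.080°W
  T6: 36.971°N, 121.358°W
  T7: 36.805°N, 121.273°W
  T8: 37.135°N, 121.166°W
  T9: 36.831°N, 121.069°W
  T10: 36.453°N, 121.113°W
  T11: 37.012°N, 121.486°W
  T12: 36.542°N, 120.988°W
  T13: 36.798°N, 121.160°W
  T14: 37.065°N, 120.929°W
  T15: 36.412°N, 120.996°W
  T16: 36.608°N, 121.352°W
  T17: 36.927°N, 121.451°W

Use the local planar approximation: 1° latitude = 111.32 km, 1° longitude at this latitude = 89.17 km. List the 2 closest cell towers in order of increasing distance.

T13, T9

Distances from 36.719°N, 121.098°W:
T3: √((0.344·111.32)² + (-0.181·89.17)²) = √(1466.43656 + 260.49218) = 41.556 km
T4: √((-0.235·111.32)² + (-0.215·89.17)²) = √(684.35606 + 367.54833) = 32.433 km
T5: √((0.134·111.32)² + (0.018·89.17)²) = √(222.51331 + 2.57622) = 15.003 km
T6: √((0.252·111.32)² + (-0.260·89.17)²) = √(786.95061 + 537.50713) = 36.393 km
T7: √((0.086·111.32)² + (-0.175·89.17)²) = √(91.65229 + 243.50822) = 18.307 km
T8: √((0.416·111.32)² + (-0.068·89.17)²) = √(2144.53460 + 36.76676) = 46.704 km
T9: √((0.112·111.32)² + (0.029·89.17)²) = √(155.44703 + 6.68703) = 12.733 km
T10: √((-0.266·111.32)² + (-0.015·89.17)²) = √(876.81843 + 1.78904) = 29.641 km
T11: √((0.293·111.32)² + (-0.388·89.17)²) = √(1063.85303 + 1197.01884) = 47.549 km
T12: √((-0.177·111.32)² + (0.110·89.17)²) = √(388.23343 + 96.21060) = 22.010 km
T13: √((0.079·111.32)² + (-0.062·89.17)²) = √(77.33936 + 30.56475) = 10.388 km
T14: √((0.346·111.32)² + (0.169·89.17)²) = √(1483.53772 + 227.09676) = 41.360 km
T15: √((-0.307·111.32)² + (0.102·89.17)²) = √(1167.94703 + 82.72521) = 35.365 km
T16: √((-0.111·111.32)² + (-0.254·89.17)²) = √(152.68359 + 512.98535) = 25.801 km
T17: √((0.208·111.32)² + (-0.353·89.17)²) = √(536.13365 + 990.80216) = 39.076 km
Sorted: T13 (10.388 km) < T9 (12.733 km) < T5 (15.003 km) < T7 (18.307 km) < …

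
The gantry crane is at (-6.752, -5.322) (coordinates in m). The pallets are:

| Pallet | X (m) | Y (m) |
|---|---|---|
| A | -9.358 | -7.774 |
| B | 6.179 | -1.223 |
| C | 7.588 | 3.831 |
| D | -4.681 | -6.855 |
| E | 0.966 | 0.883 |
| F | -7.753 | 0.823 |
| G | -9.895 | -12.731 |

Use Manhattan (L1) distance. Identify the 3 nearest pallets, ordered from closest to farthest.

D, A, F

Distances from (-6.752, -5.322):
A: |-2.606| + |-2.452| = 2.606 + 2.452 = 5.058 m
B: |12.931| + |4.099| = 12.931 + 4.099 = 17.030 m
C: |14.340| + |9.153| = 14.340 + 9.153 = 23.493 m
D: |2.071| + |-1.533| = 2.071 + 1.533 = 3.604 m
E: |7.718| + |6.205| = 7.718 + 6.205 = 13.923 m
F: |-1.001| + |6.145| = 1.001 + 6.145 = 7.146 m
G: |-3.143| + |-7.409| = 3.143 + 7.409 = 10.552 m
Sorted: D (3.604 m) < A (5.058 m) < F (7.146 m) < G (10.552 m) < E (13.923 m) < …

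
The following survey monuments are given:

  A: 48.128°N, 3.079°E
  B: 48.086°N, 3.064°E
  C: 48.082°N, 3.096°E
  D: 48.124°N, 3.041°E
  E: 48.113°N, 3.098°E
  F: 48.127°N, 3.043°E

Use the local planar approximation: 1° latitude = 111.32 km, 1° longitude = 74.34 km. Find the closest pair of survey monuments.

Pairwise distances:
A–B: 4.807 km
A–C: 5.274 km
A–D: 2.860 km
A–E: 2.187 km
A–F: 2.679 km
B–C: 2.420 km
B–D: 4.563 km
B–E: 3.927 km
B–F: 4.824 km
C–D: 6.211 km
C–E: 3.454 km
C–F: 6.373 km
D–E: 4.411 km
D–F: 0.366 km
E–F: 4.376 km
Closest pair: D–F at 0.366 km.

D and F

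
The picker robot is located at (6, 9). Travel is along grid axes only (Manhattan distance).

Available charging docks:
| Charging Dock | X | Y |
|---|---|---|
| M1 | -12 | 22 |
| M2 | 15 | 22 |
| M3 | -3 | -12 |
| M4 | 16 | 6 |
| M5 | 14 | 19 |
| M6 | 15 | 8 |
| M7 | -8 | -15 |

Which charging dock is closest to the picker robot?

Distances from (6, 9):
M1: 31
M2: 22
M3: 30
M4: 13
M5: 18
M6: 10
M7: 38
Minimum: M6 at 10.

M6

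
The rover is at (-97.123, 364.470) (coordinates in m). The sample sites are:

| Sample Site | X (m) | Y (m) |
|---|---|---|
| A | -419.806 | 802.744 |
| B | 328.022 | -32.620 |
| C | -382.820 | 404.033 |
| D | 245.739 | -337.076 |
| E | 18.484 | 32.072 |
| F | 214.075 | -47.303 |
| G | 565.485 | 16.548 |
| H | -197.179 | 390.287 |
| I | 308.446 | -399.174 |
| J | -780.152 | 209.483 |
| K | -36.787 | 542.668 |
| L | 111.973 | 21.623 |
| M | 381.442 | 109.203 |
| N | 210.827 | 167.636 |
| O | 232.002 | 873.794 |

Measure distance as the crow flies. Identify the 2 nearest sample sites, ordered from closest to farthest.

H, K

Distances from (-97.123, 364.470):
A: 544.250 m
B: 581.746 m
C: 288.423 m
D: 780.846 m
E: 351.928 m
F: 516.141 m
G: 748.398 m
H: 103.333 m
I: 864.661 m
J: 700.392 m
K: 188.135 m
L: 401.578 m
M: 542.389 m
N: 365.482 m
O: 606.411 m
Sorted: H (103.333 m) < K (188.135 m) < C (288.423 m) < E (351.928 m) < …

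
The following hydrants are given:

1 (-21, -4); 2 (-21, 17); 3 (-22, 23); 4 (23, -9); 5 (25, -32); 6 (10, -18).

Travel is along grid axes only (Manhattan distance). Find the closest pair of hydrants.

Pairwise distances:
1–2: 21
1–3: 28
1–4: 49
1–5: 74
1–6: 45
2–3: 7
2–4: 70
2–5: 95
2–6: 66
3–4: 77
3–5: 102
3–6: 73
4–5: 25
4–6: 22
5–6: 29
Closest pair: 2–3 at 7.

2 and 3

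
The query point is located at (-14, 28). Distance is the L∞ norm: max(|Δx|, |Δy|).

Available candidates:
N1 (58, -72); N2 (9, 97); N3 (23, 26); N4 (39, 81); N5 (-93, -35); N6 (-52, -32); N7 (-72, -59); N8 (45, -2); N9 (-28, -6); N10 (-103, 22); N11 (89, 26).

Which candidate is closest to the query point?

Distances from (-14, 28):
N1: 100
N2: 69
N3: 37
N4: 53
N5: 79
N6: 60
N7: 87
N8: 59
N9: 34
N10: 89
N11: 103
Minimum: N9 at 34.

N9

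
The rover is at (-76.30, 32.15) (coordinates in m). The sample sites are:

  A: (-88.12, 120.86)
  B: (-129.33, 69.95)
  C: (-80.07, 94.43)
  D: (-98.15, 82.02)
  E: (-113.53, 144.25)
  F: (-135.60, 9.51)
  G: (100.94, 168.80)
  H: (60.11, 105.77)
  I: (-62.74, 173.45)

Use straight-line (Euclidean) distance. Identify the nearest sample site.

Distances from (-76.30, 32.15):
A: 89.49 m
B: 65.12 m
C: 62.39 m
D: 54.45 m
E: 118.12 m
F: 63.47 m
G: 223.80 m
H: 155.01 m
I: 141.95 m
Minimum: D at 54.45 m.

D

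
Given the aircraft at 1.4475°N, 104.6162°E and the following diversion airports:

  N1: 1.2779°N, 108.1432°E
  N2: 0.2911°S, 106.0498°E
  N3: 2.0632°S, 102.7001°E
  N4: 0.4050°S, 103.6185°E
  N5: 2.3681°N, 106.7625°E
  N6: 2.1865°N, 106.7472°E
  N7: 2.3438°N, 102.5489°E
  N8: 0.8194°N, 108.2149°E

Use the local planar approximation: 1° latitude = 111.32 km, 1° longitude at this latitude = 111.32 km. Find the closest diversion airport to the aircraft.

N4

Distances from 1.4475°N, 104.6162°E:
N1: √((-0.1696·111.32)² + (3.5270·111.32)²) = √(356.449567 + 154154.893185) = 393.0793 km
N2: √((-1.7386·111.32)² + (1.4336·111.32)²) = √(37458.100101 + 25468.442094) = 250.8516 km
N3: √((-3.5107·111.32)² + (-1.9161·111.32)²) = √(152733.334642 + 45496.997503) = 445.2307 km
N4: √((-1.8525·111.32)² + (-0.9977·111.32)²) = √(42526.812132 + 12335.204099) = 234.2264 km
N5: √((0.9206·111.32)² + (2.1463·111.32)²) = √(10502.394714 + 57085.688907) = 259.9771 km
N6: √((0.7390·111.32)² + (2.1310·111.32)²) = √(6767.609200 + 56274.713773) = 251.0823 km
N7: √((0.8963·111.32)² + (-2.0673·111.32)²) = √(9955.273324 + 52960.661941) = 250.8305 km
N8: √((-0.6281·111.32)² + (3.5987·111.32)²) = √(4888.819265 + 160486.195994) = 406.6633 km
Minimum: N4 at 234.2264 km.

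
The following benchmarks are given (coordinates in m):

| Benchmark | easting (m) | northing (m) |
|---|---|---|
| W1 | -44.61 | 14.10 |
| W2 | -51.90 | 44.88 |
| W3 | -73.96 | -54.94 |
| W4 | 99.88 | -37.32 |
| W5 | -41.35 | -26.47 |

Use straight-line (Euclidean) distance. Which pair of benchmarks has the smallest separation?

W1 and W2

Pairwise distances:
W1–W2: 31.63 m
W1–W3: 75.02 m
W1–W4: 153.37 m
W1–W5: 40.70 m
W2–W3: 102.23 m
W2–W4: 172.61 m
W2–W5: 72.13 m
W3–W4: 174.73 m
W3–W5: 43.29 m
W4–W5: 141.65 m
Closest pair: W1–W2 at 31.63 m.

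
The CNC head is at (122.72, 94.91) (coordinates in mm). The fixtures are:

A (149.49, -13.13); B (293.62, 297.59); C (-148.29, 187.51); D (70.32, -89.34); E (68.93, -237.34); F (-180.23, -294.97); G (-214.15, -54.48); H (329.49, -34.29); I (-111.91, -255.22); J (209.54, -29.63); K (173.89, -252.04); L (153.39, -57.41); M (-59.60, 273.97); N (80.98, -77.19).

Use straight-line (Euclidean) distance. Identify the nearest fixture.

Distances from (122.72, 94.91):
A: 111.31 mm
B: 265.12 mm
C: 286.39 mm
D: 191.56 mm
E: 336.58 mm
F: 493.75 mm
G: 368.51 mm
H: 243.82 mm
I: 421.48 mm
J: 151.82 mm
K: 350.70 mm
L: 155.38 mm
M: 255.54 mm
N: 177.09 mm
Minimum: A at 111.31 mm.

A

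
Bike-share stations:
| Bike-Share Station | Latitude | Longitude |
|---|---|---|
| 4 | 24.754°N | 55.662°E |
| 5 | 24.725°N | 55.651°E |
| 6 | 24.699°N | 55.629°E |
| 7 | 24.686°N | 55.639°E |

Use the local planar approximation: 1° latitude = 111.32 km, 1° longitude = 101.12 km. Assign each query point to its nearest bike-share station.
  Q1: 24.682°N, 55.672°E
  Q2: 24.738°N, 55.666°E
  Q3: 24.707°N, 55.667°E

Q1 at 24.682°N, 55.672°E:
  4: √((0.072·111.32)² + (-0.010·101.12)²) = √(64.24087 + 1.02253) = 8.079 km
  5: √((0.043·111.32)² + (-0.021·101.12)²) = √(22.91307 + 4.50934) = 5.237 km
  6: √((0.017·111.32)² + (-0.043·101.12)²) = √(3.58133 + 18.90650) = 4.742 km
  7: √((0.004·111.32)² + (-0.033·101.12)²) = √(0.19827 + 11.13530) = 3.367 km
  → nearest: 7 (3.367 km)
Q2 at 24.738°N, 55.666°E:
  4: √((0.016·111.32)² + (-0.004·101.12)²) = √(3.17239 + 0.16360) = 1.826 km
  5: √((-0.013·111.32)² + (-0.015·101.12)²) = √(2.09427 + 2.30068) = 2.096 km
  6: √((-0.039·111.32)² + (-0.037·101.12)²) = √(18.84845 + 13.99837) = 5.731 km
  7: √((-0.052·111.32)² + (-0.027·101.12)²) = √(33.50835 + 7.45421) = 6.400 km
  → nearest: 4 (1.826 km)
Q3 at 24.707°N, 55.667°E:
  4: √((0.047·111.32)² + (-0.005·101.12)²) = √(27.37424 + 0.25563) = 5.256 km
  5: √((0.018·111.32)² + (-0.016·101.12)²) = √(4.01505 + 2.61767) = 2.575 km
  6: √((-0.008·111.32)² + (-0.038·101.12)²) = √(0.79310 + 14.76527) = 3.944 km
  7: √((-0.021·111.32)² + (-0.028·101.12)²) = √(5.46493 + 8.01660) = 3.672 km
  → nearest: 5 (2.575 km)

Q1→7; Q2→4; Q3→5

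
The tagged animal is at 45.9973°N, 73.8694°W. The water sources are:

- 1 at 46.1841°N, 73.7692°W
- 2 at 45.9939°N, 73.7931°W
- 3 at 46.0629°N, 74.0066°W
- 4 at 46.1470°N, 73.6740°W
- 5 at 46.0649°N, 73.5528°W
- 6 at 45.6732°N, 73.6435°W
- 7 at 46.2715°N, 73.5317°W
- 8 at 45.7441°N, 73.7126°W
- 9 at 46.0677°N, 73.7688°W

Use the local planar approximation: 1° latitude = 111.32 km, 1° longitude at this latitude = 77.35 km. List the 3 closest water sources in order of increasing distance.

2, 9, 3

Distances from 45.9973°N, 73.8694°W:
1: √((0.1868·111.32)² + (0.1002·77.35)²) = √(432.414391 + 60.069785) = 22.1920 km
2: √((-0.0034·111.32)² + (0.0763·77.35)²) = √(0.143253 + 34.831302) = 5.9139 km
3: √((0.0656·111.32)² + (-0.1372·77.35)²) = √(53.327850 + 112.623458) = 12.8822 km
4: √((0.1497·111.32)² + (0.1954·77.35)²) = √(277.709026 + 228.438739) = 22.4977 km
5: √((0.0676·111.32)² + (0.3166·77.35)²) = √(56.629117 + 599.711611) = 25.6191 km
6: √((-0.3241·111.32)² + (0.2259·77.35)²) = √(1301.680675 + 305.318484) = 40.0874 km
7: √((0.2742·111.32)² + (0.3377·77.35)²) = √(931.711157 + 682.311604) = 40.1749 km
8: √((-0.2532·111.32)² + (0.1568·77.35)²) = √(794.463223 + 147.100027) = 30.6849 km
9: √((0.0704·111.32)² + (0.1006·77.35)²) = √(61.417440 + 60.550342) = 11.0439 km
Sorted: 2 (5.9139 km) < 9 (11.0439 km) < 3 (12.8822 km) < 1 (22.1920 km) < 4 (22.4977 km) < …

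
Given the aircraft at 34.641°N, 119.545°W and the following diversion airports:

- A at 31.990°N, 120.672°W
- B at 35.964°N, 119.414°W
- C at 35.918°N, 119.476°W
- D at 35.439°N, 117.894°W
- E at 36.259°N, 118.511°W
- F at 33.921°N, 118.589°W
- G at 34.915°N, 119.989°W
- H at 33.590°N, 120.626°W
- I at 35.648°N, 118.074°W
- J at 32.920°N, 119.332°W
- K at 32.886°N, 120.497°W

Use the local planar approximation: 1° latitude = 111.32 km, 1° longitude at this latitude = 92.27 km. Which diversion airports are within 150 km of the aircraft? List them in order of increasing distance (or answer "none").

Distances from 34.641°N, 119.545°W:
A: 312.895 km
B: 147.772 km
C: 142.298 km
D: 176.347 km
E: 203.824 km
F: 119.185 km
G: 51.076 km
H: 153.744 km
I: 176.036 km
J: 192.587 km
K: 214.206 km
Threshold 150 km: G (51.076 km), F (119.185 km), C (142.298 km), B (147.772 km) are within range.

G, F, C, B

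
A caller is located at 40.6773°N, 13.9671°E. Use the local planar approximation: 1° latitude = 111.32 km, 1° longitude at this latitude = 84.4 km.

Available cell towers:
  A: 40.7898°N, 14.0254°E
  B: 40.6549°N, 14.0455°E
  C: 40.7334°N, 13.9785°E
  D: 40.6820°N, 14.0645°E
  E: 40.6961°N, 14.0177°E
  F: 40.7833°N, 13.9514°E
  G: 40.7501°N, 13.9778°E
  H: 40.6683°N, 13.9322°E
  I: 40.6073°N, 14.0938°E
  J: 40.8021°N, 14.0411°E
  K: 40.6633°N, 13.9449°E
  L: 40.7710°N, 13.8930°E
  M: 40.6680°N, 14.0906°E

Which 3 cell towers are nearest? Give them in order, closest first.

Distances from 40.6773°N, 13.9671°E:
A: √((0.1125·111.32)² + (0.0583·84.4)²) = √(156.838052 + 24.211517) = 13.4555 km
B: √((-0.0224·111.32)² + (0.0784·84.4)²) = √(6.217881 + 43.784160) = 7.0712 km
C: √((0.0561·111.32)² + (0.0114·84.4)²) = √(39.000674 + 0.925752) = 6.3187 km
D: √((0.0047·111.32)² + (0.0974·84.4)²) = √(0.273742 + 67.577607) = 8.2372 km
E: √((0.0188·111.32)² + (0.0506·84.4)²) = √(4.379879 + 18.238366) = 4.7559 km
F: √((0.1060·111.32)² + (-0.0157·84.4)²) = √(139.238112 + 1.755837) = 11.8741 km
G: √((0.0728·111.32)² + (0.0107·84.4)²) = √(65.676372 + 0.815553) = 8.1543 km
H: √((-0.0090·111.32)² + (-0.0349·84.4)²) = √(1.003764 + 8.676324) = 3.1113 km
I: √((-0.0700·111.32)² + (0.1267·84.4)²) = √(60.721498 + 114.350515) = 13.2315 km
J: √((0.1248·111.32)² + (0.0740·84.4)²) = √(193.008114 + 39.007519) = 15.2321 km
K: √((-0.0140·111.32)² + (-0.0222·84.4)²) = √(2.428860 + 3.510677) = 2.4371 km
L: √((0.0937·111.32)² + (-0.0741·84.4)²) = √(108.799169 + 39.113016) = 12.1619 km
M: √((-0.0093·111.32)² + (0.1235·84.4)²) = √(1.071796 + 108.647268) = 10.4747 km
Sorted: K (2.4371 km) < H (3.1113 km) < E (4.7559 km) < C (6.3187 km) < B (7.0712 km) < …

K, H, E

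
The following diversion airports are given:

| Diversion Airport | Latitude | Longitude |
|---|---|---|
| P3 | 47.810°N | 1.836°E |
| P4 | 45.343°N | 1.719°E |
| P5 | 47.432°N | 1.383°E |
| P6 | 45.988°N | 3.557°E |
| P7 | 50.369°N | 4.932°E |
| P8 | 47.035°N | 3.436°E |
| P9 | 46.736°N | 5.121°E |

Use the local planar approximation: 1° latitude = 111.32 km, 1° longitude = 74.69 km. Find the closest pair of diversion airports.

Pairwise distances:
P3–P5: 53.995 km
P6–P8: 116.902 km
P8–P9: 130.180 km
P6–P9: 143.455 km
P3–P8: 147.391 km
P4–P6: 154.924 km
P5–P8: 159.580 km
P4–P8: 227.867 km
P5–P6: 228.485 km
P4–P5: 233.898 km
P3–P6: 240.127 km
P3–P9: 272.936 km
P3–P4: 274.765 km
P5–P9: 289.742 km
P4–P9: 297.676 km
P3–P7: 366.908 km
P7–P8: 387.596 km
P7–P9: 404.672 km
P5–P7: 420.902 km
P6–P7: 498.389 km
P4–P7: 608.789 km
Closest pair: P3–P5 at 53.995 km.

P3 and P5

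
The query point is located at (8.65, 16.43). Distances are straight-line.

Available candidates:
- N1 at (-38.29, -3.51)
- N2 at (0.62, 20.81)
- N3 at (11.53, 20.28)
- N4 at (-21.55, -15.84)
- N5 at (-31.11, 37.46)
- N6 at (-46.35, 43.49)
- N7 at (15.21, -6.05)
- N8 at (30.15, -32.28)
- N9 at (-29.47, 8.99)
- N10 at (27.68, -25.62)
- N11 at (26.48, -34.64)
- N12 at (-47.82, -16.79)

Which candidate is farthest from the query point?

Distances from (8.65, 16.43):
N1: √((-46.94)² + (-19.94)²) = √(2203.3636 + 397.6036) = 51.00
N2: √((-8.03)² + (4.38)²) = √(64.4809 + 19.1844) = 9.15
N3: √((2.88)² + (3.85)²) = √(8.2944 + 14.8225) = 4.81
N4: √((-30.20)² + (-32.27)²) = √(912.0400 + 1041.3529) = 44.20
N5: √((-39.76)² + (21.03)²) = √(1580.8576 + 442.2609) = 44.98
N6: √((-55.00)² + (27.06)²) = √(3025.0000 + 732.2436) = 61.30
N7: √((6.56)² + (-22.48)²) = √(43.0336 + 505.3504) = 23.42
N8: √((21.50)² + (-48.71)²) = √(462.2500 + 2372.6641) = 53.24
N9: √((-38.12)² + (-7.44)²) = √(1453.1344 + 55.3536) = 38.84
N10: √((19.03)² + (-42.05)²) = √(362.1409 + 1768.2025) = 46.16
N11: √((17.83)² + (-51.07)²) = √(317.9089 + 2608.1449) = 54.09
N12: √((-56.47)² + (-33.22)²) = √(3188.8609 + 1103.5684) = 65.52
Maximum: N12 at 65.52.

N12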